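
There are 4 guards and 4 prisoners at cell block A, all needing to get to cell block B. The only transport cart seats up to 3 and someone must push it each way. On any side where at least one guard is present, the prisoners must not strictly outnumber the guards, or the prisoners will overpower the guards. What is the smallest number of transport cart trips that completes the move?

Counting alone: each trip to cell block B takes at most 3 across and each return brings at least 1 back, so after t trips out (and t−1 returns) at most 3t − (t−1) of the 8 are across; that first reaches 8 at t = 4, so at least 7 crossings are needed.
The safety rule pushes this higher. Following every safe sequence of crossings, the most of the 8 that can be at cell block B as the transport cart arrives there on crossing 7 is 7 — never all 8.
So no plan with fewer than 9 crossings exists, and this one achieves 9:
1. 2 prisoners → cell block B.  (cell block A: 4G 2P; cell block B: 0G 2P)
2. 1 prisoner ← cell block A.  (cell block A: 4G 3P; cell block B: 0G 1P)
3. 3 prisoners → cell block B.  (cell block A: 4G 0P; cell block B: 0G 4P)
4. 1 prisoner ← cell block A.  (cell block A: 4G 1P; cell block B: 0G 3P)
5. 3 guards → cell block B.  (cell block A: 1G 1P; cell block B: 3G 3P)
6. 1 guard and 1 prisoner ← cell block A.  (cell block A: 2G 2P; cell block B: 2G 2P)
7. 2 guards → cell block B.  (cell block A: 0G 2P; cell block B: 4G 2P)
8. 1 prisoner ← cell block A.  (cell block A: 0G 3P; cell block B: 4G 1P)
9. 3 prisoners → cell block B.  (cell block A: 0G 0P; cell block B: 4G 4P)

9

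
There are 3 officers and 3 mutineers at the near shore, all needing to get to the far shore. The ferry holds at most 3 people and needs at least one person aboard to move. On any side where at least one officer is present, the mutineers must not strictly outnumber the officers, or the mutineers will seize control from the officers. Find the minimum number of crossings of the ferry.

Counting alone: each trip to the far shore takes at most 3 across and each return brings at least 1 back, so after t trips out (and t−1 returns) at most 3t − (t−1) of the 6 are across; that first reaches 6 at t = 3, so at least 5 crossings are needed.
The plan below uses exactly 5 crossings, so it is optimal:
1. 2 mutineers → the far shore.  (the near shore: 3O 1M; the far shore: 0O 2M)
2. 1 mutineer ← the near shore.  (the near shore: 3O 2M; the far shore: 0O 1M)
3. 3 officers → the far shore.  (the near shore: 0O 2M; the far shore: 3O 1M)
4. 1 mutineer ← the near shore.  (the near shore: 0O 3M; the far shore: 3O 0M)
5. 3 mutineers → the far shore.  (the near shore: 0O 0M; the far shore: 3O 3M)

5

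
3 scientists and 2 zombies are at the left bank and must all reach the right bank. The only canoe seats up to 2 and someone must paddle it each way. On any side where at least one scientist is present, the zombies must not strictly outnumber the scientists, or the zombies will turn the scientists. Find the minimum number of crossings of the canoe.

7

Counting alone: each trip to the right bank takes at most 2 across and each return brings at least 1 back, so after t trips out (and t−1 returns) at most 2t − (t−1) of the 5 are across; that first reaches 5 at t = 4, so at least 7 crossings are needed.
The plan below uses exactly 7 crossings, so it is optimal:
1. 2 zombies → the right bank.  (the left bank: 3S 0Z; the right bank: 0S 2Z)
2. 1 zombie ← the left bank.  (the left bank: 3S 1Z; the right bank: 0S 1Z)
3. 2 scientists → the right bank.  (the left bank: 1S 1Z; the right bank: 2S 1Z)
4. 1 scientist ← the left bank.  (the left bank: 2S 1Z; the right bank: 1S 1Z)
5. 1 scientist and 1 zombie → the right bank.  (the left bank: 1S 0Z; the right bank: 2S 2Z)
6. 1 zombie ← the left bank.  (the left bank: 1S 1Z; the right bank: 2S 1Z)
7. 1 scientist and 1 zombie → the right bank.  (the left bank: 0S 0Z; the right bank: 3S 2Z)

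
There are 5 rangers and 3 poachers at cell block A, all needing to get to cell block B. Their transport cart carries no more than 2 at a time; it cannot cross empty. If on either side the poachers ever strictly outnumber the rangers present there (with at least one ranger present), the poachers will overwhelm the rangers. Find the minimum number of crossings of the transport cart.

Counting alone: each trip to cell block B takes at most 2 across and each return brings at least 1 back, so after t trips out (and t−1 returns) at most 2t − (t−1) of the 8 are across; that first reaches 8 at t = 7, so at least 13 crossings are needed.
The plan below uses exactly 13 crossings, so it is optimal:
1. 2 poachers → cell block B.  (cell block A: 5R 1P; cell block B: 0R 2P)
2. 1 poacher ← cell block A.  (cell block A: 5R 2P; cell block B: 0R 1P)
3. 2 poachers → cell block B.  (cell block A: 5R 0P; cell block B: 0R 3P)
4. 1 poacher ← cell block A.  (cell block A: 5R 1P; cell block B: 0R 2P)
5. 2 rangers → cell block B.  (cell block A: 3R 1P; cell block B: 2R 2P)
6. 1 poacher ← cell block A.  (cell block A: 3R 2P; cell block B: 2R 1P)
7. 1 ranger and 1 poacher → cell block B.  (cell block A: 2R 1P; cell block B: 3R 2P)
8. 1 poacher ← cell block A.  (cell block A: 2R 2P; cell block B: 3R 1P)
9. 2 poachers → cell block B.  (cell block A: 2R 0P; cell block B: 3R 3P)
10. 1 poacher ← cell block A.  (cell block A: 2R 1P; cell block B: 3R 2P)
11. 1 ranger and 1 poacher → cell block B.  (cell block A: 1R 0P; cell block B: 4R 3P)
12. 1 poacher ← cell block A.  (cell block A: 1R 1P; cell block B: 4R 2P)
13. 1 ranger and 1 poacher → cell block B.  (cell block A: 0R 0P; cell block B: 5R 3P)

13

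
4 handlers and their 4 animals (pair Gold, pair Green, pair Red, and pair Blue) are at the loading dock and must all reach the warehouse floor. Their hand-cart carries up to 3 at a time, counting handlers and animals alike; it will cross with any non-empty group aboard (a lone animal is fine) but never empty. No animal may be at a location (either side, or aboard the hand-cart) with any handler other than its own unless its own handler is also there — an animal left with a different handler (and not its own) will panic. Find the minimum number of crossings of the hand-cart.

9

Counting alone: each trip to the warehouse floor takes at most 3 across and each return brings at least 1 back, so after t trips out (and t−1 returns) at most 3t − (t−1) of the 8 are across; that first reaches 8 at t = 4, so at least 7 crossings are needed.
The safety rule pushes this higher. Following every safe sequence of crossings, the most of the 8 that can be at the warehouse floor as the hand-cart arrives there on crossing 7 is 7 — never all 8.
So no plan with fewer than 9 crossings exists, and this one achieves 9:
1. animal Gold and handler Gold cross → the warehouse floor.
2. handler Gold crosses ← the loading dock.
3. animal Green, handler Gold, and handler Green cross → the warehouse floor.
4. animal Gold and handler Gold cross ← the loading dock.
5. handler Blue, handler Gold, and handler Red cross → the warehouse floor.
6. animal Green crosses ← the loading dock.
7. animal Gold and animal Green cross → the warehouse floor.
8. animal Gold crosses ← the loading dock.
9. animal Blue, animal Gold, and animal Red cross → the warehouse floor.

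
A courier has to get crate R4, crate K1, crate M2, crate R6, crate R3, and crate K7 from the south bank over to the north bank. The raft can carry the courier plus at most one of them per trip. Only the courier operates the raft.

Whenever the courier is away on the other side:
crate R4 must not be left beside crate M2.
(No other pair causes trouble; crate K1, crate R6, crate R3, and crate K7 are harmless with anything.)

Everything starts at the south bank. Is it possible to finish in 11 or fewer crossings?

Yes — this plan uses 11 crossings (≤ 11):
1. Courier goes to the north bank with crate R4.
2. Courier goes back to the south bank alone.
3. Courier goes to the north bank with crate K1.
4. Courier goes back to the south bank alone.
5. Courier goes to the north bank with crate R6.
6. Courier goes back to the south bank alone.
7. Courier goes to the north bank with crate R3.
8. Courier goes back to the south bank alone.
9. Courier goes to the north bank with crate K7.
10. Courier goes back to the south bank alone.
11. Courier goes to the north bank with crate M2.

Yes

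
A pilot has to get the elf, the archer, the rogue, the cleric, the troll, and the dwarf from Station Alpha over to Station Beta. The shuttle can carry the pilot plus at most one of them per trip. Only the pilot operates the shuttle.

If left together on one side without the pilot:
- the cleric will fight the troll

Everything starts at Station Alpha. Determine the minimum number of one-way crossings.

Counting alone: the pilot can take at most 1 across per trip to Station Beta, so moving all 6 needs at least 6 loaded trips out, with a return between consecutive ones — at least 11 crossings.
The plan below uses exactly 11 crossings, so it is optimal:
1. Pilot goes to Station Beta with the cleric.  [Station Alpha: the archer, the dwarf, the elf, the rogue, the troll | Station Beta: the cleric]
2. Pilot goes back to Station Alpha alone.  [Station Alpha: the archer, the dwarf, the elf, the rogue, the troll | Station Beta: the cleric]
3. Pilot goes to Station Beta with the elf.  [Station Alpha: the archer, the dwarf, the rogue, the troll | Station Beta: the cleric, the elf]
4. Pilot goes back to Station Alpha alone.  [Station Alpha: the archer, the dwarf, the rogue, the troll | Station Beta: the cleric, the elf]
5. Pilot goes to Station Beta with the archer.  [Station Alpha: the dwarf, the rogue, the troll | Station Beta: the archer, the cleric, the elf]
6. Pilot goes back to Station Alpha alone.  [Station Alpha: the dwarf, the rogue, the troll | Station Beta: the archer, the cleric, the elf]
7. Pilot goes to Station Beta with the rogue.  [Station Alpha: the dwarf, the troll | Station Beta: the archer, the cleric, the elf, the rogue]
8. Pilot goes back to Station Alpha alone.  [Station Alpha: the dwarf, the troll | Station Beta: the archer, the cleric, the elf, the rogue]
9. Pilot goes to Station Beta with the dwarf.  [Station Alpha: the troll | Station Beta: the archer, the cleric, the dwarf, the elf, the rogue]
10. Pilot goes back to Station Alpha alone.  [Station Alpha: the troll | Station Beta: the archer, the cleric, the dwarf, the elf, the rogue]
11. Pilot goes to Station Beta with the troll.  [Station Alpha: — | Station Beta: the archer, the cleric, the dwarf, the elf, the rogue, the troll]

11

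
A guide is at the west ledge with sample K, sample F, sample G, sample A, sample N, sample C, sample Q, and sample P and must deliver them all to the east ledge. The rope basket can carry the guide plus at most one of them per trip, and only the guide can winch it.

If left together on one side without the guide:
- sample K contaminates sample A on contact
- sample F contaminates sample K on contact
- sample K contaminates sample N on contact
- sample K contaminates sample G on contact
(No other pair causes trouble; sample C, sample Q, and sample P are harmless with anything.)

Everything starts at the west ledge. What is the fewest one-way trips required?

Following every safe sequence of crossings from the start, the most of the 8 that can be at the east ledge as the rope basket arrives there on crossings 1, 3, 5, 7, 9 is 1, 2, 3, 4, 5 respectively; the best ever achieved is 5 of 8.
From crossing 11 on, no configuration arises that was not already reachable earlier: only 88 distinct safe configurations (who is on which side, and where the rope basket is) can ever be reached, none of them has everyone across, and every continuation just revisits them. So no valid plan exists.

impossible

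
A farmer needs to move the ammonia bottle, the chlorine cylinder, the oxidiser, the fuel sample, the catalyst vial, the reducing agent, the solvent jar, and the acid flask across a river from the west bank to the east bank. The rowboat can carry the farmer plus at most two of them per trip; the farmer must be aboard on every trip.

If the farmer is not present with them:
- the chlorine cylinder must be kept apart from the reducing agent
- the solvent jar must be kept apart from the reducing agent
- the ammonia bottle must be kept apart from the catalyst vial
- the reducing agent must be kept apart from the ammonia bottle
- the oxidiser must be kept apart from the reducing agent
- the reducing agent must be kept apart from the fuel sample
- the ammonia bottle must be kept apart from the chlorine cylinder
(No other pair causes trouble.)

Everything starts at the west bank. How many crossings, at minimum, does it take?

13

Counting alone: the farmer can take at most 2 across per trip to the east bank, so moving all 8 needs at least 4 loaded trips out, with a return between consecutive ones — at least 7 crossings.
The safety rule pushes this higher. Following every safe sequence of crossings, the most of the 8 that can be at the east bank as the rowboat arrives there on crossings 7, 9, 11 is 5, 6, 7 respectively — never all 8.
So no plan with fewer than 13 crossings exists, and this one achieves 13:
1. Farmer goes to the east bank with the ammonia bottle and the reducing agent.  [the west bank: the acid flask, the catalyst vial, the chlorine cylinder, the fuel sample, the oxidiser, the solvent jar | the east bank: the ammonia bottle, the reducing agent]
2. Farmer goes back to the west bank with the ammonia bottle.  [the west bank: the acid flask, the ammonia bottle, the catalyst vial, the chlorine cylinder, the fuel sample, the oxidiser, the solvent jar | the east bank: the reducing agent]
3. Farmer goes to the east bank with the ammonia bottle and the oxidiser.  [the west bank: the acid flask, the catalyst vial, the chlorine cylinder, the fuel sample, the solvent jar | the east bank: the ammonia bottle, the oxidiser, the reducing agent]
4. Farmer goes back to the west bank with the reducing agent.  [the west bank: the acid flask, the catalyst vial, the chlorine cylinder, the fuel sample, the reducing agent, the solvent jar | the east bank: the ammonia bottle, the oxidiser]
5. Farmer goes to the east bank with the fuel sample and the reducing agent.  [the west bank: the acid flask, the catalyst vial, the chlorine cylinder, the solvent jar | the east bank: the ammonia bottle, the fuel sample, the oxidiser, the reducing agent]
6. Farmer goes back to the west bank with the reducing agent.  [the west bank: the acid flask, the catalyst vial, the chlorine cylinder, the reducing agent, the solvent jar | the east bank: the ammonia bottle, the fuel sample, the oxidiser]
7. Farmer goes to the east bank with the chlorine cylinder and the solvent jar.  [the west bank: the acid flask, the catalyst vial, the reducing agent | the east bank: the ammonia bottle, the chlorine cylinder, the fuel sample, the oxidiser, the solvent jar]
8. Farmer goes back to the west bank with the ammonia bottle.  [the west bank: the acid flask, the ammonia bottle, the catalyst vial, the reducing agent | the east bank: the chlorine cylinder, the fuel sample, the oxidiser, the solvent jar]
9. Farmer goes to the east bank with the ammonia bottle and the catalyst vial.  [the west bank: the acid flask, the reducing agent | the east bank: the ammonia bottle, the catalyst vial, the chlorine cylinder, the fuel sample, the oxidiser, the solvent jar]
10. Farmer goes back to the west bank with the ammonia bottle.  [the west bank: the acid flask, the ammonia bottle, the reducing agent | the east bank: the catalyst vial, the chlorine cylinder, the fuel sample, the oxidiser, the solvent jar]
11. Farmer goes to the east bank with the acid flask and the ammonia bottle.  [the west bank: the reducing agent | the east bank: the acid flask, the ammonia bottle, the catalyst vial, the chlorine cylinder, the fuel sample, the oxidiser, the solvent jar]
12. Farmer goes back to the west bank with the ammonia bottle.  [the west bank: the ammonia bottle, the reducing agent | the east bank: the acid flask, the catalyst vial, the chlorine cylinder, the fuel sample, the oxidiser, the solvent jar]
13. Farmer goes to the east bank with the ammonia bottle and the reducing agent.  [the west bank: — | the east bank: the acid flask, the ammonia bottle, the catalyst vial, the chlorine cylinder, the fuel sample, the oxidiser, the reducing agent, the solvent jar]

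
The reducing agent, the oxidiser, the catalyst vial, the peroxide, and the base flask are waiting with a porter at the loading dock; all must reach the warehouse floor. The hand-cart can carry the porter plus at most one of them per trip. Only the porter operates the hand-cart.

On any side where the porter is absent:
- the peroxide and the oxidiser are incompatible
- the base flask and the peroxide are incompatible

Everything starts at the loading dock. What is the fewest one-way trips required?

11

Counting alone: the porter can take at most 1 across per trip to the warehouse floor, so moving all 5 needs at least 5 loaded trips out, with a return between consecutive ones — at least 9 crossings.
The safety rule pushes this higher. Following every safe sequence of crossings, the most of the 5 that can be at the warehouse floor as the hand-cart arrives there on crossing 9 is 4 — never all 5.
So no plan with fewer than 11 crossings exists, and this one achieves 11:
1. Porter goes to the warehouse floor with the peroxide.  [the loading dock: the base flask, the catalyst vial, the oxidiser, the reducing agent | the warehouse floor: the peroxide]
2. Porter goes back to the loading dock alone.  [the loading dock: the base flask, the catalyst vial, the oxidiser, the reducing agent | the warehouse floor: the peroxide]
3. Porter goes to the warehouse floor with the reducing agent.  [the loading dock: the base flask, the catalyst vial, the oxidiser | the warehouse floor: the peroxide, the reducing agent]
4. Porter goes back to the loading dock alone.  [the loading dock: the base flask, the catalyst vial, the oxidiser | the warehouse floor: the peroxide, the reducing agent]
5. Porter goes to the warehouse floor with the oxidiser.  [the loading dock: the base flask, the catalyst vial | the warehouse floor: the oxidiser, the peroxide, the reducing agent]
6. Porter goes back to the loading dock with the peroxide.  [the loading dock: the base flask, the catalyst vial, the peroxide | the warehouse floor: the oxidiser, the reducing agent]
7. Porter goes to the warehouse floor with the base flask.  [the loading dock: the catalyst vial, the peroxide | the warehouse floor: the base flask, the oxidiser, the reducing agent]
8. Porter goes back to the loading dock alone.  [the loading dock: the catalyst vial, the peroxide | the warehouse floor: the base flask, the oxidiser, the reducing agent]
9. Porter goes to the warehouse floor with the catalyst vial.  [the loading dock: the peroxide | the warehouse floor: the base flask, the catalyst vial, the oxidiser, the reducing agent]
10. Porter goes back to the loading dock alone.  [the loading dock: the peroxide | the warehouse floor: the base flask, the catalyst vial, the oxidiser, the reducing agent]
11. Porter goes to the warehouse floor with the peroxide.  [the loading dock: — | the warehouse floor: the base flask, the catalyst vial, the oxidiser, the peroxide, the reducing agent]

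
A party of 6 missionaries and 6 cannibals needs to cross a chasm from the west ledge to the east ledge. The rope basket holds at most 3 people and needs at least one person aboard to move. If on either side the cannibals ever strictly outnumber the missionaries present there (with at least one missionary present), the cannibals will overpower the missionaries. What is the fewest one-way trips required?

impossible

Following every safe sequence of crossings from the start, the most of the 12 that can be at the east ledge as the rope basket arrives there on crossings 1, 3, 5 is 3, 5, 6 respectively; the best ever achieved is 6 of 12.
From crossing 7 on, no configuration arises that was not already reachable earlier: only 17 distinct safe configurations (who is on which side, and where the rope basket is) can ever be reached, none of them has everyone across, and every continuation just revisits them. They are: 0 missionaries + 0 cannibals across (rope basket back at the start); 0 missionaries + 1 cannibal across (rope basket there); 0 missionaries + 1 cannibal across (rope basket back at the start); 0 missionaries + 2 cannibals across (rope basket there); 0 missionaries + 2 cannibals across (rope basket back at the start); 0 missionaries + 3 cannibals across (rope basket there); 0 missionaries + 3 cannibals across (rope basket back at the start); 0 missionaries + 4 cannibals across (rope basket there); 0 missionaries + 4 cannibals across (rope basket back at the start); 0 missionaries + 5 cannibals across (rope basket there); 0 missionaries + 5 cannibals across (rope basket back at the start); 0 missionaries + 6 cannibals across (rope basket there); 1 missionary + 1 cannibal across (rope basket there); 1 missionary + 1 cannibal across (rope basket back at the start); 2 missionaries + 2 cannibals across (rope basket there); 2 missionaries + 2 cannibals across (rope basket back at the start); 3 missionaries + 3 cannibals across (rope basket there). So no valid plan exists.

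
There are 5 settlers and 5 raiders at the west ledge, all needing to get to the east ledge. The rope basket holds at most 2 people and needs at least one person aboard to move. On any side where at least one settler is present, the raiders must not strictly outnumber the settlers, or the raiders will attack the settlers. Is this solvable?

No

Following every safe sequence of crossings from the start, the most of the 10 that can be at the east ledge as the rope basket arrives there on crossings 1, 3, 5, 7 is 2, 3, 4, 5 respectively; the best ever achieved is 5 of 10.
From crossing 9 on, no configuration arises that was not already reachable earlier: only 13 distinct safe configurations (who is on which side, and where the rope basket is) can ever be reached, none of them has everyone across, and every continuation just revisits them. They are: 0 settlers + 0 raiders across (rope basket back at the start); 0 settlers + 1 raider across (rope basket there); 0 settlers + 1 raider across (rope basket back at the start); 0 settlers + 2 raiders across (rope basket there); 0 settlers + 2 raiders across (rope basket back at the start); 0 settlers + 3 raiders across (rope basket there); 0 settlers + 3 raiders across (rope basket back at the start); 0 settlers + 4 raiders across (rope basket there); 0 settlers + 4 raiders across (rope basket back at the start); 0 settlers + 5 raiders across (rope basket there); 1 settler + 1 raider across (rope basket there); 1 settler + 1 raider across (rope basket back at the start); 2 settlers + 2 raiders across (rope basket there). So no valid plan exists.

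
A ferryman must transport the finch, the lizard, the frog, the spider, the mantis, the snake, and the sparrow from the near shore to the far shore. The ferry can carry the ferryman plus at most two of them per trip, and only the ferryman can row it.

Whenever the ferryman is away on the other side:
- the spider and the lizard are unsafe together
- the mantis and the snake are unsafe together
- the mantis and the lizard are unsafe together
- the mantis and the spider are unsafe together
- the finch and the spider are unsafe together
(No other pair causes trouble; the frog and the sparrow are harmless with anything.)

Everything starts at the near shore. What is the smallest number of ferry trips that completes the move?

11

Counting alone: the ferryman can take at most 2 across per trip to the far shore, so moving all 7 needs at least 4 loaded trips out, with a return between consecutive ones — at least 7 crossings.
The safety rule pushes this higher. Following every safe sequence of crossings, the most of the 7 that can be at the far shore as the ferry arrives there on crossings 7, 9 is 5, 6 respectively — never all 7.
So no plan with fewer than 11 crossings exists, and this one achieves 11:
1. Ferryman goes to the far shore with the mantis and the spider.  [the near shore: the finch, the frog, the lizard, the snake, the sparrow | the far shore: the mantis, the spider]
2. Ferryman goes back to the near shore with the spider.  [the near shore: the finch, the frog, the lizard, the snake, the sparrow, the spider | the far shore: the mantis]
3. Ferryman goes to the far shore with the finch and the lizard.  [the near shore: the frog, the snake, the sparrow, the spider | the far shore: the finch, the lizard, the mantis]
4. Ferryman goes back to the near shore with the lizard.  [the near shore: the frog, the lizard, the snake, the sparrow, the spider | the far shore: the finch, the mantis]
5. Ferryman goes to the far shore with the frog and the lizard.  [the near shore: the snake, the sparrow, the spider | the far shore: the finch, the frog, the lizard, the mantis]
6. Ferryman goes back to the near shore with the lizard.  [the near shore: the lizard, the snake, the sparrow, the spider | the far shore: the finch, the frog, the mantis]
7. Ferryman goes to the far shore with the lizard and the snake.  [the near shore: the sparrow, the spider | the far shore: the finch, the frog, the lizard, the mantis, the snake]
8. Ferryman goes back to the near shore with the mantis.  [the near shore: the mantis, the sparrow, the spider | the far shore: the finch, the frog, the lizard, the snake]
9. Ferryman goes to the far shore with the sparrow and the spider.  [the near shore: the mantis | the far shore: the finch, the frog, the lizard, the snake, the sparrow, the spider]
10. Ferryman goes back to the near shore with the spider.  [the near shore: the mantis, the spider | the far shore: the finch, the frog, the lizard, the snake, the sparrow]
11. Ferryman goes to the far shore with the mantis and the spider.  [the near shore: — | the far shore: the finch, the frog, the lizard, the mantis, the snake, the sparrow, the spider]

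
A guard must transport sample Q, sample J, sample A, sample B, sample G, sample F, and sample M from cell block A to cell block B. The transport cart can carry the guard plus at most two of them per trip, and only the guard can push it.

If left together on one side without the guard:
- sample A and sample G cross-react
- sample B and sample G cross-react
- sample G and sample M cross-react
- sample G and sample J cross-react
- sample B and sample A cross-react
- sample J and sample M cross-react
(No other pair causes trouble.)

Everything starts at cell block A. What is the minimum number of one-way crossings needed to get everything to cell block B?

impossible

Whatever the first load, the items left behind include a forbidden pair without the guard. No opening move is safe, so no plan exists.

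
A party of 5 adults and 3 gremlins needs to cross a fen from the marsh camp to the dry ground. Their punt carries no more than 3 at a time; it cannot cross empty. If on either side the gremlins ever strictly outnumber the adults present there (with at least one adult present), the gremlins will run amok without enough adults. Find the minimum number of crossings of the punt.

Counting alone: each trip to the dry ground takes at most 3 across and each return brings at least 1 back, so after t trips out (and t−1 returns) at most 3t − (t−1) of the 8 are across; that first reaches 8 at t = 4, so at least 7 crossings are needed.
The plan below uses exactly 7 crossings, so it is optimal:
1. 2 gremlins → the dry ground.  (the marsh camp: 5A 1G; the dry ground: 0A 2G)
2. 1 gremlin ← the marsh camp.  (the marsh camp: 5A 2G; the dry ground: 0A 1G)
3. 2 adults and 1 gremlin → the dry ground.  (the marsh camp: 3A 1G; the dry ground: 2A 2G)
4. 1 gremlin ← the marsh camp.  (the marsh camp: 3A 2G; the dry ground: 2A 1G)
5. 1 adult and 2 gremlins → the dry ground.  (the marsh camp: 2A 0G; the dry ground: 3A 3G)
6. 1 gremlin ← the marsh camp.  (the marsh camp: 2A 1G; the dry ground: 3A 2G)
7. 2 adults and 1 gremlin → the dry ground.  (the marsh camp: 0A 0G; the dry ground: 5A 3G)

7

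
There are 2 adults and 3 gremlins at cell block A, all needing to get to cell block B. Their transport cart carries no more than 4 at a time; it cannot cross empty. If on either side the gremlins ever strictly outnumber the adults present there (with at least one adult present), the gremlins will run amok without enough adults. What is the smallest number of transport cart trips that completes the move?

The gremlins already outnumber the adults at cell block A before anyone moves, so the starting position itself is disallowed.

impossible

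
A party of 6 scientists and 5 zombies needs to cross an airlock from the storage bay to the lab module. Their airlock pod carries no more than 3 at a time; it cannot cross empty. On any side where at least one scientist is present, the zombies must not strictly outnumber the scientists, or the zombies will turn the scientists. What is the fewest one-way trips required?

Counting alone: each trip to the lab module takes at most 3 across and each return brings at least 1 back, so after t trips out (and t−1 returns) at most 3t − (t−1) of the 11 are across; that first reaches 11 at t = 5, so at least 9 crossings are needed.
The plan below uses exactly 9 crossings, so it is optimal:
1. 3 zombies → the lab module.  (the storage bay: 6S 2Z; the lab module: 0S 3Z)
2. 1 zombie ← the storage bay.  (the storage bay: 6S 3Z; the lab module: 0S 2Z)
3. 3 scientists → the lab module.  (the storage bay: 3S 3Z; the lab module: 3S 2Z)
4. 1 scientist ← the storage bay.  (the storage bay: 4S 3Z; the lab module: 2S 2Z)
5. 2 scientists and 1 zombie → the lab module.  (the storage bay: 2S 2Z; the lab module: 4S 3Z)
6. 1 scientist ← the storage bay.  (the storage bay: 3S 2Z; the lab module: 3S 3Z)
7. 2 scientists and 1 zombie → the lab module.  (the storage bay: 1S 1Z; the lab module: 5S 4Z)
8. 1 scientist ← the storage bay.  (the storage bay: 2S 1Z; the lab module: 4S 4Z)
9. 2 scientists and 1 zombie → the lab module.  (the storage bay: 0S 0Z; the lab module: 6S 5Z)

9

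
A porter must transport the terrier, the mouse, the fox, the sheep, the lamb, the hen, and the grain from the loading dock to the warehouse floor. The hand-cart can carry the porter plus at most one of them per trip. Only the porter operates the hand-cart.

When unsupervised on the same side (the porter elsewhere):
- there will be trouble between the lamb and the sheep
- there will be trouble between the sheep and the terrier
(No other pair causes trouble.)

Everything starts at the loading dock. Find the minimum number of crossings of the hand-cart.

15

Counting alone: the porter can take at most 1 across per trip to the warehouse floor, so moving all 7 needs at least 7 loaded trips out, with a return between consecutive ones — at least 13 crossings.
The safety rule pushes this higher. Following every safe sequence of crossings, the most of the 7 that can be at the warehouse floor as the hand-cart arrives there on crossing 13 is 6 — never all 7.
So no plan with fewer than 15 crossings exists, and this one achieves 15:
1. Porter goes to the warehouse floor with the sheep.
2. Porter goes back to the loading dock alone.
3. Porter goes to the warehouse floor with the terrier.
4. Porter goes back to the loading dock with the sheep.
5. Porter goes to the warehouse floor with the lamb.
6. Porter goes back to the loading dock alone.
7. Porter goes to the warehouse floor with the mouse.
8. Porter goes back to the loading dock alone.
9. Porter goes to the warehouse floor with the fox.
10. Porter goes back to the loading dock alone.
11. Porter goes to the warehouse floor with the hen.
12. Porter goes back to the loading dock alone.
13. Porter goes to the warehouse floor with the grain.
14. Porter goes back to the loading dock alone.
15. Porter goes to the warehouse floor with the sheep.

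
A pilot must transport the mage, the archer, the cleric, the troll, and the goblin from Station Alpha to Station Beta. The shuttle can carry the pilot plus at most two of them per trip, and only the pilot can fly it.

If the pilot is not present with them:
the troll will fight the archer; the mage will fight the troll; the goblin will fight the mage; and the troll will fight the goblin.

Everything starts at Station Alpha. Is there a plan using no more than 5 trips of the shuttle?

No

Counting alone: the pilot can take at most 2 across per trip to Station Beta, so moving all 5 needs at least 3 loaded trips out, with a return between consecutive ones — at least 5 crossings.
The safety rule pushes this higher. Following every safe sequence of crossings, the most of the 5 that can be at Station Beta as the shuttle arrives there on crossing 5 is 4 — never all 5.
So the move cannot be finished within 5 crossings. (The shortest complete plan takes 7:)
1. Pilot goes to Station Beta with the mage and the troll.
2. Pilot goes back to Station Alpha with the mage.
3. Pilot goes to Station Beta with the archer and the mage.
4. Pilot goes back to Station Alpha with the troll.
5. Pilot goes to Station Beta with the cleric and the troll.
6. Pilot goes back to Station Alpha with the troll.
7. Pilot goes to Station Beta with the goblin and the troll.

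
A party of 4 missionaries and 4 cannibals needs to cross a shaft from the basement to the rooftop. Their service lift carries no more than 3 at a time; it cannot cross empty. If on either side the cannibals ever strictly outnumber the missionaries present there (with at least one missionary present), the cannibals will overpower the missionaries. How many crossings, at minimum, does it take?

9

Counting alone: each trip to the rooftop takes at most 3 across and each return brings at least 1 back, so after t trips out (and t−1 returns) at most 3t − (t−1) of the 8 are across; that first reaches 8 at t = 4, so at least 7 crossings are needed.
The safety rule pushes this higher. Following every safe sequence of crossings, the most of the 8 that can be at the rooftop as the service lift arrives there on crossing 7 is 7 — never all 8.
So no plan with fewer than 9 crossings exists, and this one achieves 9:
1. 2 cannibals → the rooftop.  (the basement: 4M 2C; the rooftop: 0M 2C)
2. 1 cannibal ← the basement.  (the basement: 4M 3C; the rooftop: 0M 1C)
3. 3 cannibals → the rooftop.  (the basement: 4M 0C; the rooftop: 0M 4C)
4. 1 cannibal ← the basement.  (the basement: 4M 1C; the rooftop: 0M 3C)
5. 3 missionaries → the rooftop.  (the basement: 1M 1C; the rooftop: 3M 3C)
6. 1 missionary and 1 cannibal ← the basement.  (the basement: 2M 2C; the rooftop: 2M 2C)
7. 2 missionaries → the rooftop.  (the basement: 0M 2C; the rooftop: 4M 2C)
8. 1 cannibal ← the basement.  (the basement: 0M 3C; the rooftop: 4M 1C)
9. 3 cannibals → the rooftop.  (the basement: 0M 0C; the rooftop: 4M 4C)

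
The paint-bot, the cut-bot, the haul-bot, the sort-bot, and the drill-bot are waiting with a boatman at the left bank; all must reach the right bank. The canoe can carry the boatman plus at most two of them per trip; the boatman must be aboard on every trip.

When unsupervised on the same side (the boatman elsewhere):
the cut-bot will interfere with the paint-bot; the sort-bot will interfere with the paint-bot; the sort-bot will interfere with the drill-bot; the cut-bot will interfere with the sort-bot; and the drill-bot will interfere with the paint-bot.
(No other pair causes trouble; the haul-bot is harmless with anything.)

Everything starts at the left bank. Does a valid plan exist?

Yes

1. Boatman goes to the right bank with the paint-bot and the sort-bot.  [the left bank: the cut-bot, the drill-bot, the haul-bot | the right bank: the paint-bot, the sort-bot]
2. Boatman goes back to the left bank with the paint-bot.  [the left bank: the cut-bot, the drill-bot, the haul-bot, the paint-bot | the right bank: the sort-bot]
3. Boatman goes to the right bank with the haul-bot and the paint-bot.  [the left bank: the cut-bot, the drill-bot | the right bank: the haul-bot, the paint-bot, the sort-bot]
4. Boatman goes back to the left bank with the paint-bot.  [the left bank: the cut-bot, the drill-bot, the paint-bot | the right bank: the haul-bot, the sort-bot]
5. Boatman goes to the right bank with the cut-bot and the drill-bot.  [the left bank: the paint-bot | the right bank: the cut-bot, the drill-bot, the haul-bot, the sort-bot]
6. Boatman goes back to the left bank with the sort-bot.  [the left bank: the paint-bot, the sort-bot | the right bank: the cut-bot, the drill-bot, the haul-bot]
7. Boatman goes to the right bank with the paint-bot and the sort-bot.  [the left bank: — | the right bank: the cut-bot, the drill-bot, the haul-bot, the paint-bot, the sort-bot]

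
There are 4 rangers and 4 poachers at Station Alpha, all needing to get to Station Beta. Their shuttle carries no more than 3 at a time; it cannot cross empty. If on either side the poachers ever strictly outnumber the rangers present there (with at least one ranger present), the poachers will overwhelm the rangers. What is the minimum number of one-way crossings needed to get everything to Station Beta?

Counting alone: each trip to Station Beta takes at most 3 across and each return brings at least 1 back, so after t trips out (and t−1 returns) at most 3t − (t−1) of the 8 are across; that first reaches 8 at t = 4, so at least 7 crossings are needed.
The safety rule pushes this higher. Following every safe sequence of crossings, the most of the 8 that can be at Station Beta as the shuttle arrives there on crossing 7 is 7 — never all 8.
So no plan with fewer than 9 crossings exists, and this one achieves 9:
1. 2 poachers → Station Beta.  (Station Alpha: 4R 2P; Station Beta: 0R 2P)
2. 1 poacher ← Station Alpha.  (Station Alpha: 4R 3P; Station Beta: 0R 1P)
3. 3 poachers → Station Beta.  (Station Alpha: 4R 0P; Station Beta: 0R 4P)
4. 1 poacher ← Station Alpha.  (Station Alpha: 4R 1P; Station Beta: 0R 3P)
5. 3 rangers → Station Beta.  (Station Alpha: 1R 1P; Station Beta: 3R 3P)
6. 1 ranger and 1 poacher ← Station Alpha.  (Station Alpha: 2R 2P; Station Beta: 2R 2P)
7. 2 rangers → Station Beta.  (Station Alpha: 0R 2P; Station Beta: 4R 2P)
8. 1 poacher ← Station Alpha.  (Station Alpha: 0R 3P; Station Beta: 4R 1P)
9. 3 poachers → Station Beta.  (Station Alpha: 0R 0P; Station Beta: 4R 4P)

9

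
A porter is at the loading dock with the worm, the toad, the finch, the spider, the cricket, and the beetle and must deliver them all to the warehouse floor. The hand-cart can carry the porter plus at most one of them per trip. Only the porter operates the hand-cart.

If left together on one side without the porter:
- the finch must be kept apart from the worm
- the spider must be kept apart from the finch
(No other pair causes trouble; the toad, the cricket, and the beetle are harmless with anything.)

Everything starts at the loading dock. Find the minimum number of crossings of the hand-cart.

13

Counting alone: the porter can take at most 1 across per trip to the warehouse floor, so moving all 6 needs at least 6 loaded trips out, with a return between consecutive ones — at least 11 crossings.
The safety rule pushes this higher. Following every safe sequence of crossings, the most of the 6 that can be at the warehouse floor as the hand-cart arrives there on crossing 11 is 5 — never all 6.
So no plan with fewer than 13 crossings exists, and this one achieves 13:
1. Porter goes to the warehouse floor with the finch.
2. Porter goes back to the loading dock alone.
3. Porter goes to the warehouse floor with the worm.
4. Porter goes back to the loading dock with the finch.
5. Porter goes to the warehouse floor with the spider.
6. Porter goes back to the loading dock alone.
7. Porter goes to the warehouse floor with the toad.
8. Porter goes back to the loading dock alone.
9. Porter goes to the warehouse floor with the cricket.
10. Porter goes back to the loading dock alone.
11. Porter goes to the warehouse floor with the beetle.
12. Porter goes back to the loading dock alone.
13. Porter goes to the warehouse floor with the finch.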